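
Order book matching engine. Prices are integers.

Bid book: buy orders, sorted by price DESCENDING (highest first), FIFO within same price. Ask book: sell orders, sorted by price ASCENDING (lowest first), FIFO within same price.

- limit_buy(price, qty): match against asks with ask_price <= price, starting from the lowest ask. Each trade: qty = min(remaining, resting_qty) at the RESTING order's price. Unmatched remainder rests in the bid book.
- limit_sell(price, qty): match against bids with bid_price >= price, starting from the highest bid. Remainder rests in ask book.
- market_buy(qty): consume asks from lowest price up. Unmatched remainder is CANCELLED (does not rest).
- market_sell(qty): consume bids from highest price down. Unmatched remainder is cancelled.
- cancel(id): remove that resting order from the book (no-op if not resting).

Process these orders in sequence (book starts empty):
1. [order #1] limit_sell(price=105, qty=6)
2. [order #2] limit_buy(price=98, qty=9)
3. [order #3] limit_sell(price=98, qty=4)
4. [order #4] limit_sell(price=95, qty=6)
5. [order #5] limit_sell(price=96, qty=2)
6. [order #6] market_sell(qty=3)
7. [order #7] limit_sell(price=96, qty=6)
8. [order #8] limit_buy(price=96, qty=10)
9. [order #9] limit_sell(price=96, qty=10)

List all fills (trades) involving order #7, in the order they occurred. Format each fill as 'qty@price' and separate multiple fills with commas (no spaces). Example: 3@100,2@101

Answer: 6@96

Derivation:
After op 1 [order #1] limit_sell(price=105, qty=6): fills=none; bids=[-] asks=[#1:6@105]
After op 2 [order #2] limit_buy(price=98, qty=9): fills=none; bids=[#2:9@98] asks=[#1:6@105]
After op 3 [order #3] limit_sell(price=98, qty=4): fills=#2x#3:4@98; bids=[#2:5@98] asks=[#1:6@105]
After op 4 [order #4] limit_sell(price=95, qty=6): fills=#2x#4:5@98; bids=[-] asks=[#4:1@95 #1:6@105]
After op 5 [order #5] limit_sell(price=96, qty=2): fills=none; bids=[-] asks=[#4:1@95 #5:2@96 #1:6@105]
After op 6 [order #6] market_sell(qty=3): fills=none; bids=[-] asks=[#4:1@95 #5:2@96 #1:6@105]
After op 7 [order #7] limit_sell(price=96, qty=6): fills=none; bids=[-] asks=[#4:1@95 #5:2@96 #7:6@96 #1:6@105]
After op 8 [order #8] limit_buy(price=96, qty=10): fills=#8x#4:1@95 #8x#5:2@96 #8x#7:6@96; bids=[#8:1@96] asks=[#1:6@105]
After op 9 [order #9] limit_sell(price=96, qty=10): fills=#8x#9:1@96; bids=[-] asks=[#9:9@96 #1:6@105]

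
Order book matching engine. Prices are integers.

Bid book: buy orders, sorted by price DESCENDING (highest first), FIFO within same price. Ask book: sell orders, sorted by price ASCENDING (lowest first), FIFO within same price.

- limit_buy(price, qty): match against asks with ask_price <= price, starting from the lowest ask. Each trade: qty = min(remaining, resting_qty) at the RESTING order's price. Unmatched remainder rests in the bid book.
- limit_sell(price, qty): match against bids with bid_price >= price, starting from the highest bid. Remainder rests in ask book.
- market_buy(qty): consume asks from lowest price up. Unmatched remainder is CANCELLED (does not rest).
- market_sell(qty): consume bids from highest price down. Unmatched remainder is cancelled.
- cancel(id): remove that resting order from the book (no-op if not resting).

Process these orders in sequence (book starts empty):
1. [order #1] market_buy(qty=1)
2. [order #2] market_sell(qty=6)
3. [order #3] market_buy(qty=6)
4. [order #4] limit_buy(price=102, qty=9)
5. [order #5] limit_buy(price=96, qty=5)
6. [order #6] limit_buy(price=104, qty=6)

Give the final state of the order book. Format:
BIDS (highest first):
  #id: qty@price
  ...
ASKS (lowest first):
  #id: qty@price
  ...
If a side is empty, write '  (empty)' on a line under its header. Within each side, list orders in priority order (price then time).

Answer: BIDS (highest first):
  #6: 6@104
  #4: 9@102
  #5: 5@96
ASKS (lowest first):
  (empty)

Derivation:
After op 1 [order #1] market_buy(qty=1): fills=none; bids=[-] asks=[-]
After op 2 [order #2] market_sell(qty=6): fills=none; bids=[-] asks=[-]
After op 3 [order #3] market_buy(qty=6): fills=none; bids=[-] asks=[-]
After op 4 [order #4] limit_buy(price=102, qty=9): fills=none; bids=[#4:9@102] asks=[-]
After op 5 [order #5] limit_buy(price=96, qty=5): fills=none; bids=[#4:9@102 #5:5@96] asks=[-]
After op 6 [order #6] limit_buy(price=104, qty=6): fills=none; bids=[#6:6@104 #4:9@102 #5:5@96] asks=[-]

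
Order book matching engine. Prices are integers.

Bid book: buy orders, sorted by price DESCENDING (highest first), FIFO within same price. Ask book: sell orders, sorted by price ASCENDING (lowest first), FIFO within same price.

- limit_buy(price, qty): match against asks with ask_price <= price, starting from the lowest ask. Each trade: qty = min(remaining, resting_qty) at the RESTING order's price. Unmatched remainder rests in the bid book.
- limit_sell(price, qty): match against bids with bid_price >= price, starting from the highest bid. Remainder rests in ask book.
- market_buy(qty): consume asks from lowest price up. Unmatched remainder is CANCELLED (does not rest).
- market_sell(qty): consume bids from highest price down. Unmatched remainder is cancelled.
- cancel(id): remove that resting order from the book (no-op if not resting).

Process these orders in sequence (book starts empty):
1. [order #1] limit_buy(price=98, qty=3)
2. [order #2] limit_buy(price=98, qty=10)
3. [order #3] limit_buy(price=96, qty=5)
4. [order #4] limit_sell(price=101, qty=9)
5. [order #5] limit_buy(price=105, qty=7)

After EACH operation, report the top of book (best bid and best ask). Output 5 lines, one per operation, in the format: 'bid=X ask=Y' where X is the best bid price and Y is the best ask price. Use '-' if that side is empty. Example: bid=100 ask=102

Answer: bid=98 ask=-
bid=98 ask=-
bid=98 ask=-
bid=98 ask=101
bid=98 ask=101

Derivation:
After op 1 [order #1] limit_buy(price=98, qty=3): fills=none; bids=[#1:3@98] asks=[-]
After op 2 [order #2] limit_buy(price=98, qty=10): fills=none; bids=[#1:3@98 #2:10@98] asks=[-]
After op 3 [order #3] limit_buy(price=96, qty=5): fills=none; bids=[#1:3@98 #2:10@98 #3:5@96] asks=[-]
After op 4 [order #4] limit_sell(price=101, qty=9): fills=none; bids=[#1:3@98 #2:10@98 #3:5@96] asks=[#4:9@101]
After op 5 [order #5] limit_buy(price=105, qty=7): fills=#5x#4:7@101; bids=[#1:3@98 #2:10@98 #3:5@96] asks=[#4:2@101]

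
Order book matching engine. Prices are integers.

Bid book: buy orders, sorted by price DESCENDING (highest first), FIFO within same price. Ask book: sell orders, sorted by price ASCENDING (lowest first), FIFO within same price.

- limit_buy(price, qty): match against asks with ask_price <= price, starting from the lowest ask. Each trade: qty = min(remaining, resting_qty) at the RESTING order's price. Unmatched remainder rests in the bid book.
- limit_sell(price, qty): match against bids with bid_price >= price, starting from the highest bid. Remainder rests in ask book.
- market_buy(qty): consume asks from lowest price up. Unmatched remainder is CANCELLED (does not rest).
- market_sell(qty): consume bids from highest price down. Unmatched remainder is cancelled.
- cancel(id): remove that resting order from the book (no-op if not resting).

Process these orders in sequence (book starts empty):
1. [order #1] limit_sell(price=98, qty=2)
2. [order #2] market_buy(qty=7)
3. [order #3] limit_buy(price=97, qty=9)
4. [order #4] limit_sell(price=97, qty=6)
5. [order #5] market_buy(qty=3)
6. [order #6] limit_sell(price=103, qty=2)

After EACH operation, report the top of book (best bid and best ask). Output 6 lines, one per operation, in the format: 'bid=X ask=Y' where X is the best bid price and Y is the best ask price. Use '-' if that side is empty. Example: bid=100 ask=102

After op 1 [order #1] limit_sell(price=98, qty=2): fills=none; bids=[-] asks=[#1:2@98]
After op 2 [order #2] market_buy(qty=7): fills=#2x#1:2@98; bids=[-] asks=[-]
After op 3 [order #3] limit_buy(price=97, qty=9): fills=none; bids=[#3:9@97] asks=[-]
After op 4 [order #4] limit_sell(price=97, qty=6): fills=#3x#4:6@97; bids=[#3:3@97] asks=[-]
After op 5 [order #5] market_buy(qty=3): fills=none; bids=[#3:3@97] asks=[-]
After op 6 [order #6] limit_sell(price=103, qty=2): fills=none; bids=[#3:3@97] asks=[#6:2@103]

Answer: bid=- ask=98
bid=- ask=-
bid=97 ask=-
bid=97 ask=-
bid=97 ask=-
bid=97 ask=103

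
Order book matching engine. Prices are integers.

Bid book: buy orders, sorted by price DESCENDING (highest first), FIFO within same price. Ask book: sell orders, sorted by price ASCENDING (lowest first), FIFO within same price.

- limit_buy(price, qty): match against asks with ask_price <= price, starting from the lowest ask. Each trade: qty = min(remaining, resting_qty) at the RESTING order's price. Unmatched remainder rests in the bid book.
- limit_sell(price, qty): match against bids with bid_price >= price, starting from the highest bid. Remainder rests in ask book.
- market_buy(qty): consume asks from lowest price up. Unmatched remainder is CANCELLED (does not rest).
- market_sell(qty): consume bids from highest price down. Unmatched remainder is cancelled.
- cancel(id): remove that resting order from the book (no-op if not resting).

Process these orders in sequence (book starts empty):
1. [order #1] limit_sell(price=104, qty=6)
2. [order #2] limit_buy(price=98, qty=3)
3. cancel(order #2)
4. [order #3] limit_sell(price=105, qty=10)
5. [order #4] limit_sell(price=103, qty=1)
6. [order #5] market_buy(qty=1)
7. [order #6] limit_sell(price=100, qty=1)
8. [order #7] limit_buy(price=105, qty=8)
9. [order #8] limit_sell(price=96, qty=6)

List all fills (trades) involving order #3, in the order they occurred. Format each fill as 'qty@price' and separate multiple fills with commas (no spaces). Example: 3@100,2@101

Answer: 1@105

Derivation:
After op 1 [order #1] limit_sell(price=104, qty=6): fills=none; bids=[-] asks=[#1:6@104]
After op 2 [order #2] limit_buy(price=98, qty=3): fills=none; bids=[#2:3@98] asks=[#1:6@104]
After op 3 cancel(order #2): fills=none; bids=[-] asks=[#1:6@104]
After op 4 [order #3] limit_sell(price=105, qty=10): fills=none; bids=[-] asks=[#1:6@104 #3:10@105]
After op 5 [order #4] limit_sell(price=103, qty=1): fills=none; bids=[-] asks=[#4:1@103 #1:6@104 #3:10@105]
After op 6 [order #5] market_buy(qty=1): fills=#5x#4:1@103; bids=[-] asks=[#1:6@104 #3:10@105]
After op 7 [order #6] limit_sell(price=100, qty=1): fills=none; bids=[-] asks=[#6:1@100 #1:6@104 #3:10@105]
After op 8 [order #7] limit_buy(price=105, qty=8): fills=#7x#6:1@100 #7x#1:6@104 #7x#3:1@105; bids=[-] asks=[#3:9@105]
After op 9 [order #8] limit_sell(price=96, qty=6): fills=none; bids=[-] asks=[#8:6@96 #3:9@105]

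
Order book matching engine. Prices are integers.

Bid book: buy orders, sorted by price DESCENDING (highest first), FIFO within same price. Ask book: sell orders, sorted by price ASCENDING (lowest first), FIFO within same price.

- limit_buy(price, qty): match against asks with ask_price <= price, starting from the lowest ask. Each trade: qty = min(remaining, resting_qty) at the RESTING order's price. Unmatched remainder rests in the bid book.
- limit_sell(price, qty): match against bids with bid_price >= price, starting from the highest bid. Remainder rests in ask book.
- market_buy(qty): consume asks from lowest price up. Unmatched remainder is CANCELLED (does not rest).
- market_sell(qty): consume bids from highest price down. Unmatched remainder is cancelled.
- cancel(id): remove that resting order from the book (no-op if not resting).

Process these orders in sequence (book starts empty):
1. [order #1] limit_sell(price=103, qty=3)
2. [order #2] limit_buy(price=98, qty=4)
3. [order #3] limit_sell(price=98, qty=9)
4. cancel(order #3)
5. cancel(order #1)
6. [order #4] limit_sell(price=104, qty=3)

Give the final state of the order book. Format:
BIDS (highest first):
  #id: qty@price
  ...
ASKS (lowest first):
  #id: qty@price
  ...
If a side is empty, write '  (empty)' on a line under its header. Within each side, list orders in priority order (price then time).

After op 1 [order #1] limit_sell(price=103, qty=3): fills=none; bids=[-] asks=[#1:3@103]
After op 2 [order #2] limit_buy(price=98, qty=4): fills=none; bids=[#2:4@98] asks=[#1:3@103]
After op 3 [order #3] limit_sell(price=98, qty=9): fills=#2x#3:4@98; bids=[-] asks=[#3:5@98 #1:3@103]
After op 4 cancel(order #3): fills=none; bids=[-] asks=[#1:3@103]
After op 5 cancel(order #1): fills=none; bids=[-] asks=[-]
After op 6 [order #4] limit_sell(price=104, qty=3): fills=none; bids=[-] asks=[#4:3@104]

Answer: BIDS (highest first):
  (empty)
ASKS (lowest first):
  #4: 3@104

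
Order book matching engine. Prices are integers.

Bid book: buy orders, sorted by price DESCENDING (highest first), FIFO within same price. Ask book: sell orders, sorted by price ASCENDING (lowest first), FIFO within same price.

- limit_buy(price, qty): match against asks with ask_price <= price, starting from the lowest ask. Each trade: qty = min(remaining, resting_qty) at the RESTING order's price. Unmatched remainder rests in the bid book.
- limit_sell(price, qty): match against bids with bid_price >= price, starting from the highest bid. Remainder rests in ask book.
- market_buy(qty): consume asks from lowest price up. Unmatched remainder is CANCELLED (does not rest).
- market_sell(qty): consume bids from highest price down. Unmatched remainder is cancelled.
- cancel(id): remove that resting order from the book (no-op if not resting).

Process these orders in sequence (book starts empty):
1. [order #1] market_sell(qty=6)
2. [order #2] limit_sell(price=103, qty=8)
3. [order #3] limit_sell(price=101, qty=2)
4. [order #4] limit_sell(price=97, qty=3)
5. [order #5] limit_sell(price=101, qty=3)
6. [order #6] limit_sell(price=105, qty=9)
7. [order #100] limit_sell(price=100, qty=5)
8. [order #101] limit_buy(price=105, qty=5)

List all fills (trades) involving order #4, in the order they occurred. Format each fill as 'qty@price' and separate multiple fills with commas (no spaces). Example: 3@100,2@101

Answer: 3@97

Derivation:
After op 1 [order #1] market_sell(qty=6): fills=none; bids=[-] asks=[-]
After op 2 [order #2] limit_sell(price=103, qty=8): fills=none; bids=[-] asks=[#2:8@103]
After op 3 [order #3] limit_sell(price=101, qty=2): fills=none; bids=[-] asks=[#3:2@101 #2:8@103]
After op 4 [order #4] limit_sell(price=97, qty=3): fills=none; bids=[-] asks=[#4:3@97 #3:2@101 #2:8@103]
After op 5 [order #5] limit_sell(price=101, qty=3): fills=none; bids=[-] asks=[#4:3@97 #3:2@101 #5:3@101 #2:8@103]
After op 6 [order #6] limit_sell(price=105, qty=9): fills=none; bids=[-] asks=[#4:3@97 #3:2@101 #5:3@101 #2:8@103 #6:9@105]
After op 7 [order #100] limit_sell(price=100, qty=5): fills=none; bids=[-] asks=[#4:3@97 #100:5@100 #3:2@101 #5:3@101 #2:8@103 #6:9@105]
After op 8 [order #101] limit_buy(price=105, qty=5): fills=#101x#4:3@97 #101x#100:2@100; bids=[-] asks=[#100:3@100 #3:2@101 #5:3@101 #2:8@103 #6:9@105]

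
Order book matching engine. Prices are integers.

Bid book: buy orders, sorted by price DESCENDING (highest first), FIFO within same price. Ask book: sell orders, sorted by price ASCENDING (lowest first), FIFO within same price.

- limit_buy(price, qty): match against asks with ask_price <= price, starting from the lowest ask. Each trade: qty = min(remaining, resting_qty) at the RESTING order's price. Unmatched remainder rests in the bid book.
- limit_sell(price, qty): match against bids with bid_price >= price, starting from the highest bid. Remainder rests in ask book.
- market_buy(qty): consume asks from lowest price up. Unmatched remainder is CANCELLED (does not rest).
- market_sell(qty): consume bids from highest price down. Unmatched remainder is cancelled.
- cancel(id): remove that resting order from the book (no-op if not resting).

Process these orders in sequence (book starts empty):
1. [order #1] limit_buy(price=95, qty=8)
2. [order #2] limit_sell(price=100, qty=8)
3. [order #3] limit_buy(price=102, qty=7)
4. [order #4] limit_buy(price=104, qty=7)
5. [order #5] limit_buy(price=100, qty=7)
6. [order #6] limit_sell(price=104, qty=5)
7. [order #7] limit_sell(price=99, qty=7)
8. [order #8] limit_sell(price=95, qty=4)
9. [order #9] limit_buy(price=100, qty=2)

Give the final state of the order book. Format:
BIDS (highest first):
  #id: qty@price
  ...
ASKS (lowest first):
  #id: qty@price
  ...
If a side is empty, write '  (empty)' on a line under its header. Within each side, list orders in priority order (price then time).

After op 1 [order #1] limit_buy(price=95, qty=8): fills=none; bids=[#1:8@95] asks=[-]
After op 2 [order #2] limit_sell(price=100, qty=8): fills=none; bids=[#1:8@95] asks=[#2:8@100]
After op 3 [order #3] limit_buy(price=102, qty=7): fills=#3x#2:7@100; bids=[#1:8@95] asks=[#2:1@100]
After op 4 [order #4] limit_buy(price=104, qty=7): fills=#4x#2:1@100; bids=[#4:6@104 #1:8@95] asks=[-]
After op 5 [order #5] limit_buy(price=100, qty=7): fills=none; bids=[#4:6@104 #5:7@100 #1:8@95] asks=[-]
After op 6 [order #6] limit_sell(price=104, qty=5): fills=#4x#6:5@104; bids=[#4:1@104 #5:7@100 #1:8@95] asks=[-]
After op 7 [order #7] limit_sell(price=99, qty=7): fills=#4x#7:1@104 #5x#7:6@100; bids=[#5:1@100 #1:8@95] asks=[-]
After op 8 [order #8] limit_sell(price=95, qty=4): fills=#5x#8:1@100 #1x#8:3@95; bids=[#1:5@95] asks=[-]
After op 9 [order #9] limit_buy(price=100, qty=2): fills=none; bids=[#9:2@100 #1:5@95] asks=[-]

Answer: BIDS (highest first):
  #9: 2@100
  #1: 5@95
ASKS (lowest first):
  (empty)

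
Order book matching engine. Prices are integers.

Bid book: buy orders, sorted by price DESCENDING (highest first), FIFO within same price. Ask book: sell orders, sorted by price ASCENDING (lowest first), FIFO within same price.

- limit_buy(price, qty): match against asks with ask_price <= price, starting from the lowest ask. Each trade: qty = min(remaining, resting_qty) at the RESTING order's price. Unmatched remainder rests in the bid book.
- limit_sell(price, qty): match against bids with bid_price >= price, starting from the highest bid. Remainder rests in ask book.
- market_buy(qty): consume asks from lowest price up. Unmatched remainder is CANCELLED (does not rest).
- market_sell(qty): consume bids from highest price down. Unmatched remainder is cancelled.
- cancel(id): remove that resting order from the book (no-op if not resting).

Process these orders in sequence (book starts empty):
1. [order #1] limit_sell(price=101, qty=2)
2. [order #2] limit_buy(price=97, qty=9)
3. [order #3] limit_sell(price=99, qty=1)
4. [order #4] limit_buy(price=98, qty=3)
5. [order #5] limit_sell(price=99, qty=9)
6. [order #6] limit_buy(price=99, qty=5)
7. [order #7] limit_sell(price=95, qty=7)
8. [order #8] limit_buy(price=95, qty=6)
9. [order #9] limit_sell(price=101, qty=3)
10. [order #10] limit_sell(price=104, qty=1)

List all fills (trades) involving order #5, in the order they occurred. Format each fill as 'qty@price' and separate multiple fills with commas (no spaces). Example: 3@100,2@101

After op 1 [order #1] limit_sell(price=101, qty=2): fills=none; bids=[-] asks=[#1:2@101]
After op 2 [order #2] limit_buy(price=97, qty=9): fills=none; bids=[#2:9@97] asks=[#1:2@101]
After op 3 [order #3] limit_sell(price=99, qty=1): fills=none; bids=[#2:9@97] asks=[#3:1@99 #1:2@101]
After op 4 [order #4] limit_buy(price=98, qty=3): fills=none; bids=[#4:3@98 #2:9@97] asks=[#3:1@99 #1:2@101]
After op 5 [order #5] limit_sell(price=99, qty=9): fills=none; bids=[#4:3@98 #2:9@97] asks=[#3:1@99 #5:9@99 #1:2@101]
After op 6 [order #6] limit_buy(price=99, qty=5): fills=#6x#3:1@99 #6x#5:4@99; bids=[#4:3@98 #2:9@97] asks=[#5:5@99 #1:2@101]
After op 7 [order #7] limit_sell(price=95, qty=7): fills=#4x#7:3@98 #2x#7:4@97; bids=[#2:5@97] asks=[#5:5@99 #1:2@101]
After op 8 [order #8] limit_buy(price=95, qty=6): fills=none; bids=[#2:5@97 #8:6@95] asks=[#5:5@99 #1:2@101]
After op 9 [order #9] limit_sell(price=101, qty=3): fills=none; bids=[#2:5@97 #8:6@95] asks=[#5:5@99 #1:2@101 #9:3@101]
After op 10 [order #10] limit_sell(price=104, qty=1): fills=none; bids=[#2:5@97 #8:6@95] asks=[#5:5@99 #1:2@101 #9:3@101 #10:1@104]

Answer: 4@99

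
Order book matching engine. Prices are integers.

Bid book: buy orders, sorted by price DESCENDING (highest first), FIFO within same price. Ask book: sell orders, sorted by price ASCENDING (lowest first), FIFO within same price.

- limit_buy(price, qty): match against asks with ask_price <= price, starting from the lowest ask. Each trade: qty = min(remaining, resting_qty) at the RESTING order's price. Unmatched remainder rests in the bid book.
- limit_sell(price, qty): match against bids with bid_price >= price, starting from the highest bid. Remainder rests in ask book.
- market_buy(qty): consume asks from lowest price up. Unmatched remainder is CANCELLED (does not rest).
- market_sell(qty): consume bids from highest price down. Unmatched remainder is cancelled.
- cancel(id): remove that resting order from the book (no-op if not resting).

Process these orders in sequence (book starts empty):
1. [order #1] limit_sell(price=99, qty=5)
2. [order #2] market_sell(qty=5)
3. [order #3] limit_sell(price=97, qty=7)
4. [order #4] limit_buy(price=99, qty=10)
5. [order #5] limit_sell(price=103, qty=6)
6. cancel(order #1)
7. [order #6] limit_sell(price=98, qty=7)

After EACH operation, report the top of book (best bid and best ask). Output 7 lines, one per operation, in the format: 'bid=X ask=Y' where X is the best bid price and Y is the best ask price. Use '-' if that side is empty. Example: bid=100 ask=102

After op 1 [order #1] limit_sell(price=99, qty=5): fills=none; bids=[-] asks=[#1:5@99]
After op 2 [order #2] market_sell(qty=5): fills=none; bids=[-] asks=[#1:5@99]
After op 3 [order #3] limit_sell(price=97, qty=7): fills=none; bids=[-] asks=[#3:7@97 #1:5@99]
After op 4 [order #4] limit_buy(price=99, qty=10): fills=#4x#3:7@97 #4x#1:3@99; bids=[-] asks=[#1:2@99]
After op 5 [order #5] limit_sell(price=103, qty=6): fills=none; bids=[-] asks=[#1:2@99 #5:6@103]
After op 6 cancel(order #1): fills=none; bids=[-] asks=[#5:6@103]
After op 7 [order #6] limit_sell(price=98, qty=7): fills=none; bids=[-] asks=[#6:7@98 #5:6@103]

Answer: bid=- ask=99
bid=- ask=99
bid=- ask=97
bid=- ask=99
bid=- ask=99
bid=- ask=103
bid=- ask=98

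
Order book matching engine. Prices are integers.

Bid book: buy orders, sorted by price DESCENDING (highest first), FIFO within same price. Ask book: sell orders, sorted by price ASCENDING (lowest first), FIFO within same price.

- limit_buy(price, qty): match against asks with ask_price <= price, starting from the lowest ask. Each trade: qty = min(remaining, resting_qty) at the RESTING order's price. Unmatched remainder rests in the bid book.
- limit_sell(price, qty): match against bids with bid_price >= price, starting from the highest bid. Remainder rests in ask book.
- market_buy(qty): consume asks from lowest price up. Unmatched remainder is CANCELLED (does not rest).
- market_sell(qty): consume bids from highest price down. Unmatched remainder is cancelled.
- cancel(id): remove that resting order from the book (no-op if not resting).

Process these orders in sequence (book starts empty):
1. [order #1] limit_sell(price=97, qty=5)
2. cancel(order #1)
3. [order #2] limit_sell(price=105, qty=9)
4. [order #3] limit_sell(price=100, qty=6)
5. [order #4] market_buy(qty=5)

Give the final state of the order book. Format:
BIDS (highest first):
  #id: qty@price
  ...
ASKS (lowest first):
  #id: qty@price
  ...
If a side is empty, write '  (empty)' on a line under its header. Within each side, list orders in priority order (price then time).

Answer: BIDS (highest first):
  (empty)
ASKS (lowest first):
  #3: 1@100
  #2: 9@105

Derivation:
After op 1 [order #1] limit_sell(price=97, qty=5): fills=none; bids=[-] asks=[#1:5@97]
After op 2 cancel(order #1): fills=none; bids=[-] asks=[-]
After op 3 [order #2] limit_sell(price=105, qty=9): fills=none; bids=[-] asks=[#2:9@105]
After op 4 [order #3] limit_sell(price=100, qty=6): fills=none; bids=[-] asks=[#3:6@100 #2:9@105]
After op 5 [order #4] market_buy(qty=5): fills=#4x#3:5@100; bids=[-] asks=[#3:1@100 #2:9@105]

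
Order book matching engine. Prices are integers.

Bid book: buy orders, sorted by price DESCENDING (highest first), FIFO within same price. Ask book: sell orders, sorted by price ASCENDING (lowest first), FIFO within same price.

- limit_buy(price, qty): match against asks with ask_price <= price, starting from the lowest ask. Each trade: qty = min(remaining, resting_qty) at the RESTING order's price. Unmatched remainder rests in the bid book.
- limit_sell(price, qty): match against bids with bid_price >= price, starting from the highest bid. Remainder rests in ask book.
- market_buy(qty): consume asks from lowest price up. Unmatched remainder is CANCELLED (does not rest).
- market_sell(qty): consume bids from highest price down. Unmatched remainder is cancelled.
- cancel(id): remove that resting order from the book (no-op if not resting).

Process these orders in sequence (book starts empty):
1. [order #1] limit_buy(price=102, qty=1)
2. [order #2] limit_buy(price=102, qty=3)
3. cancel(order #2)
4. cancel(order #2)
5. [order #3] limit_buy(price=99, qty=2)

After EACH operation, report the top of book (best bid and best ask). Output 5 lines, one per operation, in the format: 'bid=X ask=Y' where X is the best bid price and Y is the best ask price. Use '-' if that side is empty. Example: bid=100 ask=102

After op 1 [order #1] limit_buy(price=102, qty=1): fills=none; bids=[#1:1@102] asks=[-]
After op 2 [order #2] limit_buy(price=102, qty=3): fills=none; bids=[#1:1@102 #2:3@102] asks=[-]
After op 3 cancel(order #2): fills=none; bids=[#1:1@102] asks=[-]
After op 4 cancel(order #2): fills=none; bids=[#1:1@102] asks=[-]
After op 5 [order #3] limit_buy(price=99, qty=2): fills=none; bids=[#1:1@102 #3:2@99] asks=[-]

Answer: bid=102 ask=-
bid=102 ask=-
bid=102 ask=-
bid=102 ask=-
bid=102 ask=-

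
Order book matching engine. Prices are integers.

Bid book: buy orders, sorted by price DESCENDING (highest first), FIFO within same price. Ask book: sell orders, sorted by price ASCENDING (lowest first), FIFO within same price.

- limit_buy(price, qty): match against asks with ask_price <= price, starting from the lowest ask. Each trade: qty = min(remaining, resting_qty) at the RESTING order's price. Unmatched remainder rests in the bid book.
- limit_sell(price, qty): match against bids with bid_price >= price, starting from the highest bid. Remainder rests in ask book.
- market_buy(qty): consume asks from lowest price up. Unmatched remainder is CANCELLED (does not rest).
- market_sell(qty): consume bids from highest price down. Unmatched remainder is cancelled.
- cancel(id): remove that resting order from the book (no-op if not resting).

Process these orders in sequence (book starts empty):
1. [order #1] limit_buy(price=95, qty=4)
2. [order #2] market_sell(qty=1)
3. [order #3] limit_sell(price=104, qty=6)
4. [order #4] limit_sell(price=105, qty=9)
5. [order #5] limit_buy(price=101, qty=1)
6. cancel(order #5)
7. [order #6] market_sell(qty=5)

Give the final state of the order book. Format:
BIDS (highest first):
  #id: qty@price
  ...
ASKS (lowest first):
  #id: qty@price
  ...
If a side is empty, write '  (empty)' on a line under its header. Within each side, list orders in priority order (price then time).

After op 1 [order #1] limit_buy(price=95, qty=4): fills=none; bids=[#1:4@95] asks=[-]
After op 2 [order #2] market_sell(qty=1): fills=#1x#2:1@95; bids=[#1:3@95] asks=[-]
After op 3 [order #3] limit_sell(price=104, qty=6): fills=none; bids=[#1:3@95] asks=[#3:6@104]
After op 4 [order #4] limit_sell(price=105, qty=9): fills=none; bids=[#1:3@95] asks=[#3:6@104 #4:9@105]
After op 5 [order #5] limit_buy(price=101, qty=1): fills=none; bids=[#5:1@101 #1:3@95] asks=[#3:6@104 #4:9@105]
After op 6 cancel(order #5): fills=none; bids=[#1:3@95] asks=[#3:6@104 #4:9@105]
After op 7 [order #6] market_sell(qty=5): fills=#1x#6:3@95; bids=[-] asks=[#3:6@104 #4:9@105]

Answer: BIDS (highest first):
  (empty)
ASKS (lowest first):
  #3: 6@104
  #4: 9@105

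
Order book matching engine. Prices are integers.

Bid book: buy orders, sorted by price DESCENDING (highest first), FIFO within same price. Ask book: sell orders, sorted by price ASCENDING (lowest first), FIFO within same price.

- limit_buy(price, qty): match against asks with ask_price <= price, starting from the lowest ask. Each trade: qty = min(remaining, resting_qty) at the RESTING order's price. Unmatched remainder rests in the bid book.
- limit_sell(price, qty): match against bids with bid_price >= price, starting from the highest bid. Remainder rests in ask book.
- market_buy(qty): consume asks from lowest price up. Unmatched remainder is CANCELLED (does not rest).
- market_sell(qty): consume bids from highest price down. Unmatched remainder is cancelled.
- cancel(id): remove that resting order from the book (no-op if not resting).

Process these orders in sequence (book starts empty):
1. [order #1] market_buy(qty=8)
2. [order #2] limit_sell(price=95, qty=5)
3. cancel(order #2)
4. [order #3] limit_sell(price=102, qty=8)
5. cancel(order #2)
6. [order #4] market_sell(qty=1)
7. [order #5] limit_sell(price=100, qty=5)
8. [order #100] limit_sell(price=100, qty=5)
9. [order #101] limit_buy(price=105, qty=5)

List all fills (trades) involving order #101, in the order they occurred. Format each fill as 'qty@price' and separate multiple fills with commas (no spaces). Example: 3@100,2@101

After op 1 [order #1] market_buy(qty=8): fills=none; bids=[-] asks=[-]
After op 2 [order #2] limit_sell(price=95, qty=5): fills=none; bids=[-] asks=[#2:5@95]
After op 3 cancel(order #2): fills=none; bids=[-] asks=[-]
After op 4 [order #3] limit_sell(price=102, qty=8): fills=none; bids=[-] asks=[#3:8@102]
After op 5 cancel(order #2): fills=none; bids=[-] asks=[#3:8@102]
After op 6 [order #4] market_sell(qty=1): fills=none; bids=[-] asks=[#3:8@102]
After op 7 [order #5] limit_sell(price=100, qty=5): fills=none; bids=[-] asks=[#5:5@100 #3:8@102]
After op 8 [order #100] limit_sell(price=100, qty=5): fills=none; bids=[-] asks=[#5:5@100 #100:5@100 #3:8@102]
After op 9 [order #101] limit_buy(price=105, qty=5): fills=#101x#5:5@100; bids=[-] asks=[#100:5@100 #3:8@102]

Answer: 5@100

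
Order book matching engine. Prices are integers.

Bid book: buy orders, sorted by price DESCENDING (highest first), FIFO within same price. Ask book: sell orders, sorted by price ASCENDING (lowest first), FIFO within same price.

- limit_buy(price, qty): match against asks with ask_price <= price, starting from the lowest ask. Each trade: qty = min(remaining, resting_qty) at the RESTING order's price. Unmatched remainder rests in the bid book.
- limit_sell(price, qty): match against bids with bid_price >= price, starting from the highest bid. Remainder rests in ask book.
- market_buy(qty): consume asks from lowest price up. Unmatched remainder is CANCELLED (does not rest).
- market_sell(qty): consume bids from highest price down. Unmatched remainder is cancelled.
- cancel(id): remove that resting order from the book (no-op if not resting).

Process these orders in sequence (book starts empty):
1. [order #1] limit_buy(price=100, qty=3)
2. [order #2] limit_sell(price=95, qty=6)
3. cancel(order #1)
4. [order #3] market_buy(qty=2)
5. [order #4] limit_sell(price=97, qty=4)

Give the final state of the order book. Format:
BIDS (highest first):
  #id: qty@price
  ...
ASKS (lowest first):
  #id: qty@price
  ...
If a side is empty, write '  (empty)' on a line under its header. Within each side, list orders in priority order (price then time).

After op 1 [order #1] limit_buy(price=100, qty=3): fills=none; bids=[#1:3@100] asks=[-]
After op 2 [order #2] limit_sell(price=95, qty=6): fills=#1x#2:3@100; bids=[-] asks=[#2:3@95]
After op 3 cancel(order #1): fills=none; bids=[-] asks=[#2:3@95]
After op 4 [order #3] market_buy(qty=2): fills=#3x#2:2@95; bids=[-] asks=[#2:1@95]
After op 5 [order #4] limit_sell(price=97, qty=4): fills=none; bids=[-] asks=[#2:1@95 #4:4@97]

Answer: BIDS (highest first):
  (empty)
ASKS (lowest first):
  #2: 1@95
  #4: 4@97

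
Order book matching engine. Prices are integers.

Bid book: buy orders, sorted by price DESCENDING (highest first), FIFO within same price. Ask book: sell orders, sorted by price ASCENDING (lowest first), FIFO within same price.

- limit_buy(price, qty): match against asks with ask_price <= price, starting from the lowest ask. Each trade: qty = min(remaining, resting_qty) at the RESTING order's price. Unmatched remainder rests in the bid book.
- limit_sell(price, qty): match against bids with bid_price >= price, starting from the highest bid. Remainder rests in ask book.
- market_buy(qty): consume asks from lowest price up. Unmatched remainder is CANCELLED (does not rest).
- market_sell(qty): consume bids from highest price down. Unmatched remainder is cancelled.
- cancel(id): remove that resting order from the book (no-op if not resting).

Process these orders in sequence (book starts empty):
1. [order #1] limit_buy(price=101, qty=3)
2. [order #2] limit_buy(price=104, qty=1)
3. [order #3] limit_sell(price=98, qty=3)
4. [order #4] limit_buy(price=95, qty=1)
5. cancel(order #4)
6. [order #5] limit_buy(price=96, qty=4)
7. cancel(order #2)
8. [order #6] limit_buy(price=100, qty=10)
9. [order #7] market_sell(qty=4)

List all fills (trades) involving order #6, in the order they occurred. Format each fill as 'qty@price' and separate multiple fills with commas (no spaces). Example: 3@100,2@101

Answer: 3@100

Derivation:
After op 1 [order #1] limit_buy(price=101, qty=3): fills=none; bids=[#1:3@101] asks=[-]
After op 2 [order #2] limit_buy(price=104, qty=1): fills=none; bids=[#2:1@104 #1:3@101] asks=[-]
After op 3 [order #3] limit_sell(price=98, qty=3): fills=#2x#3:1@104 #1x#3:2@101; bids=[#1:1@101] asks=[-]
After op 4 [order #4] limit_buy(price=95, qty=1): fills=none; bids=[#1:1@101 #4:1@95] asks=[-]
After op 5 cancel(order #4): fills=none; bids=[#1:1@101] asks=[-]
After op 6 [order #5] limit_buy(price=96, qty=4): fills=none; bids=[#1:1@101 #5:4@96] asks=[-]
After op 7 cancel(order #2): fills=none; bids=[#1:1@101 #5:4@96] asks=[-]
After op 8 [order #6] limit_buy(price=100, qty=10): fills=none; bids=[#1:1@101 #6:10@100 #5:4@96] asks=[-]
After op 9 [order #7] market_sell(qty=4): fills=#1x#7:1@101 #6x#7:3@100; bids=[#6:7@100 #5:4@96] asks=[-]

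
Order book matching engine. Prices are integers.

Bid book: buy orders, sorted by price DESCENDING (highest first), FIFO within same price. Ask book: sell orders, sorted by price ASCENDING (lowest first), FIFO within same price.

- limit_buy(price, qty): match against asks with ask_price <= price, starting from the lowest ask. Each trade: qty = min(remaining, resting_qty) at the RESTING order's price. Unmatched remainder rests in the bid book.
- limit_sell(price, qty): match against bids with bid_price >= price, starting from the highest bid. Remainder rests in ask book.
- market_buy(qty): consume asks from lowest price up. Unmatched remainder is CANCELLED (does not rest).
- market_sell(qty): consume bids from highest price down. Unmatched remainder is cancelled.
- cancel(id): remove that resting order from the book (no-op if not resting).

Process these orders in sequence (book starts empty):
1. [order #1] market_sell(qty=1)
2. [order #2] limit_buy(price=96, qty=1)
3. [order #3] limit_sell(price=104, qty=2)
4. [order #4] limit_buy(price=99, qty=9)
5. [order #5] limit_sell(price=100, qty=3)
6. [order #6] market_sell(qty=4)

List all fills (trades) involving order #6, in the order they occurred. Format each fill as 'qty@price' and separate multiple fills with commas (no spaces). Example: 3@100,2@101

After op 1 [order #1] market_sell(qty=1): fills=none; bids=[-] asks=[-]
After op 2 [order #2] limit_buy(price=96, qty=1): fills=none; bids=[#2:1@96] asks=[-]
After op 3 [order #3] limit_sell(price=104, qty=2): fills=none; bids=[#2:1@96] asks=[#3:2@104]
After op 4 [order #4] limit_buy(price=99, qty=9): fills=none; bids=[#4:9@99 #2:1@96] asks=[#3:2@104]
After op 5 [order #5] limit_sell(price=100, qty=3): fills=none; bids=[#4:9@99 #2:1@96] asks=[#5:3@100 #3:2@104]
After op 6 [order #6] market_sell(qty=4): fills=#4x#6:4@99; bids=[#4:5@99 #2:1@96] asks=[#5:3@100 #3:2@104]

Answer: 4@99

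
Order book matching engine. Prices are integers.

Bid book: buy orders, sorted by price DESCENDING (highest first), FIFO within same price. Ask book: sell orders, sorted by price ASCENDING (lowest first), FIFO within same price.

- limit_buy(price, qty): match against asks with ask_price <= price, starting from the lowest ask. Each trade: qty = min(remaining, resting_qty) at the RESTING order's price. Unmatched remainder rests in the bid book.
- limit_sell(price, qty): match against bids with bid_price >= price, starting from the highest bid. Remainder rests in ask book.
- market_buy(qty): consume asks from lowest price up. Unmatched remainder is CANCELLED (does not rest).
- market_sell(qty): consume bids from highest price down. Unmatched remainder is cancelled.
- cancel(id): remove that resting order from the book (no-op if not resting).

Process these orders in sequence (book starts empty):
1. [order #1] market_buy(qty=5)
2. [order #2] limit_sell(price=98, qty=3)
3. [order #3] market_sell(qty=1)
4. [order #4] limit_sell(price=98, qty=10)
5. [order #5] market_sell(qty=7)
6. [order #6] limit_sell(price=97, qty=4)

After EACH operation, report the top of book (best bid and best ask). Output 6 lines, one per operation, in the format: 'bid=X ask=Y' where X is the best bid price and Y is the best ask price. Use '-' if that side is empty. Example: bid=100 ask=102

After op 1 [order #1] market_buy(qty=5): fills=none; bids=[-] asks=[-]
After op 2 [order #2] limit_sell(price=98, qty=3): fills=none; bids=[-] asks=[#2:3@98]
After op 3 [order #3] market_sell(qty=1): fills=none; bids=[-] asks=[#2:3@98]
After op 4 [order #4] limit_sell(price=98, qty=10): fills=none; bids=[-] asks=[#2:3@98 #4:10@98]
After op 5 [order #5] market_sell(qty=7): fills=none; bids=[-] asks=[#2:3@98 #4:10@98]
After op 6 [order #6] limit_sell(price=97, qty=4): fills=none; bids=[-] asks=[#6:4@97 #2:3@98 #4:10@98]

Answer: bid=- ask=-
bid=- ask=98
bid=- ask=98
bid=- ask=98
bid=- ask=98
bid=- ask=97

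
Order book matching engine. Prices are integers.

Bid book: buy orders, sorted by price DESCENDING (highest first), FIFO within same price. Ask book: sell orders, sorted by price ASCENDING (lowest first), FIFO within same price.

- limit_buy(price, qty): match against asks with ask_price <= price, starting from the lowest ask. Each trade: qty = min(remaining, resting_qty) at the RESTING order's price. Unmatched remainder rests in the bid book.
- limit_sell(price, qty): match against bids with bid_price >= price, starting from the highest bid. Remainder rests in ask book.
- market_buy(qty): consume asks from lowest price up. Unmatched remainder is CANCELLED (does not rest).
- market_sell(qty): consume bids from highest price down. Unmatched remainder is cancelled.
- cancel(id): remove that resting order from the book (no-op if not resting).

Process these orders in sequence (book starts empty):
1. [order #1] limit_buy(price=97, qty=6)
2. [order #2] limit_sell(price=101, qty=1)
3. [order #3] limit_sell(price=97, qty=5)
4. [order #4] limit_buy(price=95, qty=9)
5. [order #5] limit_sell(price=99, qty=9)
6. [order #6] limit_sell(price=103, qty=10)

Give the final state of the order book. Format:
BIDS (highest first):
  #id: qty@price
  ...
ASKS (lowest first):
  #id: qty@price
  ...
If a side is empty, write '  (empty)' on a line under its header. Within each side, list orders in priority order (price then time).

Answer: BIDS (highest first):
  #1: 1@97
  #4: 9@95
ASKS (lowest first):
  #5: 9@99
  #2: 1@101
  #6: 10@103

Derivation:
After op 1 [order #1] limit_buy(price=97, qty=6): fills=none; bids=[#1:6@97] asks=[-]
After op 2 [order #2] limit_sell(price=101, qty=1): fills=none; bids=[#1:6@97] asks=[#2:1@101]
After op 3 [order #3] limit_sell(price=97, qty=5): fills=#1x#3:5@97; bids=[#1:1@97] asks=[#2:1@101]
After op 4 [order #4] limit_buy(price=95, qty=9): fills=none; bids=[#1:1@97 #4:9@95] asks=[#2:1@101]
After op 5 [order #5] limit_sell(price=99, qty=9): fills=none; bids=[#1:1@97 #4:9@95] asks=[#5:9@99 #2:1@101]
After op 6 [order #6] limit_sell(price=103, qty=10): fills=none; bids=[#1:1@97 #4:9@95] asks=[#5:9@99 #2:1@101 #6:10@103]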